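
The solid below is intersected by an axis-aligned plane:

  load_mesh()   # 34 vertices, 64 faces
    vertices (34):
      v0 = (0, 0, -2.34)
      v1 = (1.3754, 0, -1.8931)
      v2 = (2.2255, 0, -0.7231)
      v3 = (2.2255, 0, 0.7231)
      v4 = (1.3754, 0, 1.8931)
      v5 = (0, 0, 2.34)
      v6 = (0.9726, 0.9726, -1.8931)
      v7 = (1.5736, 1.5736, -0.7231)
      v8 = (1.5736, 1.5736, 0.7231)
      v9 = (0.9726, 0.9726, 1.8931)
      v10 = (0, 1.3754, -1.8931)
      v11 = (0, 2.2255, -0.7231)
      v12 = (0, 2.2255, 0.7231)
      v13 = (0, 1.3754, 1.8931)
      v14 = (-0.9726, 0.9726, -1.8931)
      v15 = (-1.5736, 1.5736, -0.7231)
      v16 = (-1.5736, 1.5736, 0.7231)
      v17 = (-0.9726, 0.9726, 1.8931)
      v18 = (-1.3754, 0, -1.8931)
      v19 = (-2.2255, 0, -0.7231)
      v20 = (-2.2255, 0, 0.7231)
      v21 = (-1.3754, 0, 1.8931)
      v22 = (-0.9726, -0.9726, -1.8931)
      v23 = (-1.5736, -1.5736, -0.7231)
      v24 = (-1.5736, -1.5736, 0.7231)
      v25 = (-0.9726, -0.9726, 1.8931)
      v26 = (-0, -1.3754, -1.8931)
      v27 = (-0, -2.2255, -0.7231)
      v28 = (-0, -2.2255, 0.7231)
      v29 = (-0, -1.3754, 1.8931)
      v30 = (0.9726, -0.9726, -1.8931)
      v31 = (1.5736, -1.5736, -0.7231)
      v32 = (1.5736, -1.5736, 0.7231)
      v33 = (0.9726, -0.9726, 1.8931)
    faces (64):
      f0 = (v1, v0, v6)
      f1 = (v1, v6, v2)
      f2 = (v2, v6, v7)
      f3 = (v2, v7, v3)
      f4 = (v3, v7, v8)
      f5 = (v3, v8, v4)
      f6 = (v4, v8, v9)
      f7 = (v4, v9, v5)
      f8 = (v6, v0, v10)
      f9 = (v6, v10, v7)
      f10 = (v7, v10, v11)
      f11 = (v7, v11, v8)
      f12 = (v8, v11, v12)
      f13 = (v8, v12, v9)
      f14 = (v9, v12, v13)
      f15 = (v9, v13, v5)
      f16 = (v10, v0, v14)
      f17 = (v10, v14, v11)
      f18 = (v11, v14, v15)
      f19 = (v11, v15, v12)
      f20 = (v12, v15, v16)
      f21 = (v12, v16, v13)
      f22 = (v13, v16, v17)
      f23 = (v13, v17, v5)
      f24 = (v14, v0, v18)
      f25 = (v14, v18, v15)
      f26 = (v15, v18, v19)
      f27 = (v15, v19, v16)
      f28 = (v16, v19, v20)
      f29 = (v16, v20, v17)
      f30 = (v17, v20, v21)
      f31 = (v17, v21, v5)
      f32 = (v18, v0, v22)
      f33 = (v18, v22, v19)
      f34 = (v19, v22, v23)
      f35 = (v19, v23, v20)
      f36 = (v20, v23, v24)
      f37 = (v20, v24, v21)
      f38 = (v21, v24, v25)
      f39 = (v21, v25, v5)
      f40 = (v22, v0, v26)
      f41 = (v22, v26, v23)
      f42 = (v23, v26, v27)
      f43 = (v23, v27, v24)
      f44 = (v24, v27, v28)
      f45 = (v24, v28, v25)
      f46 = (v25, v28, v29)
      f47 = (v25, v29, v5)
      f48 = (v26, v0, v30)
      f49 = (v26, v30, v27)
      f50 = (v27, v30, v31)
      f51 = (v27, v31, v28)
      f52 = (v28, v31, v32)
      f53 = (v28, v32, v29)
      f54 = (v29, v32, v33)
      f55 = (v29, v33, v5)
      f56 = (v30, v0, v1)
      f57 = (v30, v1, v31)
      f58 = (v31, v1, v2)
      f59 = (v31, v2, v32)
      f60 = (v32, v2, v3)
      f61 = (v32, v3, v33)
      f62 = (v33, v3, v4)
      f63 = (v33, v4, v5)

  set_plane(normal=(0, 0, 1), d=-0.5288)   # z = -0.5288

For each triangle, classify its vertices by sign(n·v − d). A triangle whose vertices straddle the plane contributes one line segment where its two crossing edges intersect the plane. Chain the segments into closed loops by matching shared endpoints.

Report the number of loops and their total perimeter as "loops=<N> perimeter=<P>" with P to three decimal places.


Straddling triangles (16 of 64):
  (v2,v7,v3) [--+] → (1.66118, 1.36218, -0.5288)–(2.2255, 0, -0.5288)  len=1.4744
  (v3,v7,v8) [+-+] → (1.66118, 1.36218, -0.5288)–(1.5736, 1.5736, -0.5288)  len=0.2288
  (v7,v11,v8) [--+] → (0.211416, 2.13792, -0.5288)–(1.5736, 1.5736, -0.5288)  len=1.4744
  (v8,v11,v12) [+-+] → (0.211416, 2.13792, -0.5288)–(0, 2.2255, -0.5288)  len=0.2288
  (v11,v15,v12) [--+] → (-1.36218, 1.66118, -0.5288)–(0, 2.2255, -0.5288)  len=1.4744
  (v12,v15,v16) [+-+] → (-1.36218, 1.66118, -0.5288)–(-1.5736, 1.5736, -0.5288)  len=0.2288
  (v15,v19,v16) [--+] → (-2.13792, 0.211416, -0.5288)–(-1.5736, 1.5736, -0.5288)  len=1.4744
  (v16,v19,v20) [+-+] → (-2.13792, 0.211416, -0.5288)–(-2.2255, 0, -0.5288)  len=0.2288
  (v19,v23,v20) [--+] → (-1.66118, -1.36218, -0.5288)–(-2.2255, 0, -0.5288)  len=1.4744
  (v20,v23,v24) [+-+] → (-1.66118, -1.36218, -0.5288)–(-1.5736, -1.5736, -0.5288)  len=0.2288
  (v23,v27,v24) [--+] → (-0.211416, -2.13792, -0.5288)–(-1.5736, -1.5736, -0.5288)  len=1.4744
  (v24,v27,v28) [+-+] → (-0.211416, -2.13792, -0.5288)–(0, -2.2255, -0.5288)  len=0.2288
  (v27,v31,v28) [--+] → (1.36218, -1.66118, -0.5288)–(0, -2.2255, -0.5288)  len=1.4744
  (v28,v31,v32) [+-+] → (1.36218, -1.66118, -0.5288)–(1.5736, -1.5736, -0.5288)  len=0.2288
  (v31,v2,v32) [--+] → (2.13792, -0.211416, -0.5288)–(1.5736, -1.5736, -0.5288)  len=1.4744
  (v32,v2,v3) [+-+] → (2.13792, -0.211416, -0.5288)–(2.2255, 0, -0.5288)  len=0.2288

Chained into 1 loop(s):
  loop 1: 16 segments, perimeter = 13.6263
Total perimeter = 13.626

loops=1 perimeter=13.626


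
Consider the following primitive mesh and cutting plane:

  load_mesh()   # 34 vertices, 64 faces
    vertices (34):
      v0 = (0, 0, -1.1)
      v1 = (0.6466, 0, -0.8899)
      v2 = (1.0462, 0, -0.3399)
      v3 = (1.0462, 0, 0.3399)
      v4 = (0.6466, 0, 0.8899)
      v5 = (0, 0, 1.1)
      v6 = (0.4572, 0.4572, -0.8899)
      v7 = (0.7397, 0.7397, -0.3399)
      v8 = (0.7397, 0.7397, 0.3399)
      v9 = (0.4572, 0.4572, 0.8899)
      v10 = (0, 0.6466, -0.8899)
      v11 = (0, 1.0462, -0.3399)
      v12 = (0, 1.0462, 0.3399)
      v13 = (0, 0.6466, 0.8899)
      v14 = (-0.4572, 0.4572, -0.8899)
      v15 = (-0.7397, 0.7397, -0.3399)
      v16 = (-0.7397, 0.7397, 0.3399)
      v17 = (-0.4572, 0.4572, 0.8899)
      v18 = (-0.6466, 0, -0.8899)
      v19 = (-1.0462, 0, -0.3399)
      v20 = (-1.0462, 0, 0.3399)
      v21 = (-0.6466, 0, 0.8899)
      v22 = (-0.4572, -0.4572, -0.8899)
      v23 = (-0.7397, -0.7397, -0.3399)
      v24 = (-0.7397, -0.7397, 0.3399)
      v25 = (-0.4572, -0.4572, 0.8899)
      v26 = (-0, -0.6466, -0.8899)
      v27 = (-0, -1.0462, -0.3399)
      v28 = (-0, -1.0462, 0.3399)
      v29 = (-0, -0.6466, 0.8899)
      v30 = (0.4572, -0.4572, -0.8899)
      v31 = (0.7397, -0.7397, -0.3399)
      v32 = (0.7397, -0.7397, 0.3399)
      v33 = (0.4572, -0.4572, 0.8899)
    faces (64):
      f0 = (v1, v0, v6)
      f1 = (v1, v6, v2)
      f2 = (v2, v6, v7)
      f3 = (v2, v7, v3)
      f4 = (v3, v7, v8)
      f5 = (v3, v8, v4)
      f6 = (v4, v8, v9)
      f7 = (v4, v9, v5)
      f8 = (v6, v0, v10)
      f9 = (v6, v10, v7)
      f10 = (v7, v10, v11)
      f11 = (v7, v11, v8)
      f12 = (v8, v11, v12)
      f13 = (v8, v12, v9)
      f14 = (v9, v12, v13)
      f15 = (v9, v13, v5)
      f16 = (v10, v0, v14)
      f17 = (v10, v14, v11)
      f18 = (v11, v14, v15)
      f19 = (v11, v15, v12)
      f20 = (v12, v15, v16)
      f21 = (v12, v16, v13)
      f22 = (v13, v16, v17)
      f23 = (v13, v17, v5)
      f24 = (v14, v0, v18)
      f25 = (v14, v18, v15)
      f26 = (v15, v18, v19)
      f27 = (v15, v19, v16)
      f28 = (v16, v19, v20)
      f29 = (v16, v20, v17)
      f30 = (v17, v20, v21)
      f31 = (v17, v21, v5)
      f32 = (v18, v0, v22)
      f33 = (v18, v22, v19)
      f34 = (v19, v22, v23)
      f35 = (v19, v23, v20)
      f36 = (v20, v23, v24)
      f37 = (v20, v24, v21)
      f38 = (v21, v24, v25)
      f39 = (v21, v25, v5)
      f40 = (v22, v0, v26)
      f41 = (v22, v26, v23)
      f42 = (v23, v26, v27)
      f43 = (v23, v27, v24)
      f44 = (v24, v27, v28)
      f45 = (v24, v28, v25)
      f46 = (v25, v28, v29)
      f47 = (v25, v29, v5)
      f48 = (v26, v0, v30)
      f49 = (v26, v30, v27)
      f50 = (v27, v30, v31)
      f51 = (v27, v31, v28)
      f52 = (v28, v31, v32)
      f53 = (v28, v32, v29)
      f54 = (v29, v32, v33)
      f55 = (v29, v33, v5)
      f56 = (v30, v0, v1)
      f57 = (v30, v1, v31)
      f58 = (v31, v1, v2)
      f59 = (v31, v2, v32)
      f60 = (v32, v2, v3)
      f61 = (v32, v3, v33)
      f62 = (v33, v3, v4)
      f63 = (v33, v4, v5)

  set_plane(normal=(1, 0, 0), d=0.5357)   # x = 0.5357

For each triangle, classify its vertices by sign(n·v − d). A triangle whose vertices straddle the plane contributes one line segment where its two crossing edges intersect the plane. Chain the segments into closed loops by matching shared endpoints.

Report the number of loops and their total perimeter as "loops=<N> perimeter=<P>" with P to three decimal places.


loops=1 perimeter=5.638

Straddling triangles (20 of 64):
  (v1,v0,v6) [+--] → (0.5357, 0, -0.925935)–(0.5357, 0.267706, -0.8899)  len=0.2701
  (v1,v6,v2) [+-+] → (0.5357, 0.267706, -0.8899)–(0.5357, 0.396266, -0.816598)  len=0.1480
  (v2,v6,v7) [+-+] → (0.5357, 0.396266, -0.816598)–(0.5357, 0.5357, -0.737068)  len=0.1605
  (v4,v8,v9) [++-] → (0.5357, 0.5357, 0.737068)–(0.5357, 0.267706, 0.8899)  len=0.3085
  (v4,v9,v5) [+--] → (0.5357, 0.267706, 0.8899)–(0.5357, 0, 0.925935)  len=0.2701
  (v6,v10,v7) [--+] → (0.5357, 0.714024, -0.491583)–(0.5357, 0.5357, -0.737068)  len=0.3034
  (v7,v10,v11) [+--] → (0.5357, 0.714024, -0.491583)–(0.5357, 0.824229, -0.3399)  len=0.1875
  (v7,v11,v8) [+-+] → (0.5357, 0.824229, -0.3399)–(0.5357, 0.824229, 0.15242)  len=0.4923
  (v8,v11,v12) [+--] → (0.5357, 0.824229, 0.15242)–(0.5357, 0.824229, 0.3399)  len=0.1875
  (v8,v12,v9) [+--] → (0.5357, 0.824229, 0.3399)–(0.5357, 0.5357, 0.737068)  len=0.4909
  (v27,v30,v31) [--+] → (0.5357, -0.5357, -0.737068)–(0.5357, -0.824229, -0.3399)  len=0.4909
  (v27,v31,v28) [-+-] → (0.5357, -0.824229, -0.3399)–(0.5357, -0.824229, -0.15242)  len=0.1875
  (v28,v31,v32) [-++] → (0.5357, -0.824229, -0.15242)–(0.5357, -0.824229, 0.3399)  len=0.4923
  (v28,v32,v29) [-+-] → (0.5357, -0.824229, 0.3399)–(0.5357, -0.714024, 0.491583)  len=0.1875
  (v29,v32,v33) [-+-] → (0.5357, -0.714024, 0.491583)–(0.5357, -0.5357, 0.737068)  len=0.3034
  (v30,v0,v1) [--+] → (0.5357, 0, -0.925935)–(0.5357, -0.267706, -0.8899)  len=0.2701
  (v30,v1,v31) [-++] → (0.5357, -0.267706, -0.8899)–(0.5357, -0.5357, -0.737068)  len=0.3085
  (v32,v3,v33) [++-] → (0.5357, -0.396266, 0.816598)–(0.5357, -0.5357, 0.737068)  len=0.1605
  (v33,v3,v4) [-++] → (0.5357, -0.396266, 0.816598)–(0.5357, -0.267706, 0.8899)  len=0.1480
  (v33,v4,v5) [-+-] → (0.5357, -0.267706, 0.8899)–(0.5357, 0, 0.925935)  len=0.2701

Chained into 1 loop(s):
  loop 1: 20 segments, perimeter = 5.6378
Total perimeter = 5.638


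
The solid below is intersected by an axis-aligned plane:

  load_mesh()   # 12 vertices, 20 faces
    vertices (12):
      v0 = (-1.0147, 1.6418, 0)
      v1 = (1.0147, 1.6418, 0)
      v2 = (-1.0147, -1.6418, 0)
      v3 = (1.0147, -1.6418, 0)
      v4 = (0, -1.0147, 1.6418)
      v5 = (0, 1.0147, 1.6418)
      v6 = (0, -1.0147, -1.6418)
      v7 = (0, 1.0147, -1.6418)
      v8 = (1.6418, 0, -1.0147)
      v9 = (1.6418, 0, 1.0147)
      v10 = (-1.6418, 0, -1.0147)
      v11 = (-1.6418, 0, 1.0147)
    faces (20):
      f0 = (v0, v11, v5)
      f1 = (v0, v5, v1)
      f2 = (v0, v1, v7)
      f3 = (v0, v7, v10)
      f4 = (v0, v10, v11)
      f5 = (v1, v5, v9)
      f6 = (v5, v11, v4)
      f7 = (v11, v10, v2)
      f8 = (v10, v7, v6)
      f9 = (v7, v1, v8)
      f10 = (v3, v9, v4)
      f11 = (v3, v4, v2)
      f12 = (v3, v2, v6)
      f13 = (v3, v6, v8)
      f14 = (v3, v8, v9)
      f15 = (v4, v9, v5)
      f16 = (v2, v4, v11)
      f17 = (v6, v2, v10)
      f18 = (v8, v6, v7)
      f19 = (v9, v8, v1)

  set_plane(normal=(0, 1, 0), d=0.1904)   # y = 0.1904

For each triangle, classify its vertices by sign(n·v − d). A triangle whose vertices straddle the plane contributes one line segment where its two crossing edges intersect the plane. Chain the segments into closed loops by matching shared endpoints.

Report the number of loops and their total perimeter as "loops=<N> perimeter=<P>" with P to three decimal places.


loops=1 perimeter=10.630

Straddling triangles (10 of 20):
  (v0,v11,v5) [+-+] → (-1.56908, 0.1904, 0.897025)–(-1.33373, 0.1904, 1.13237)  len=0.3328
  (v0,v7,v10) [++-] → (-1.33373, 0.1904, -1.13237)–(-1.56908, 0.1904, -0.897025)  len=0.3328
  (v0,v10,v11) [+--] → (-1.56908, 0.1904, -0.897025)–(-1.56908, 0.1904, 0.897025)  len=1.7940
  (v1,v5,v9) [++-] → (1.33373, 0.1904, 1.13237)–(1.56908, 0.1904, 0.897025)  len=0.3328
  (v5,v11,v4) [+--] → (-1.33373, 0.1904, 1.13237)–(0, 0.1904, 1.6418)  len=1.4277
  (v10,v7,v6) [-+-] → (-1.33373, 0.1904, -1.13237)–(0, 0.1904, -1.6418)  len=1.4277
  (v7,v1,v8) [++-] → (1.56908, 0.1904, -0.897025)–(1.33373, 0.1904, -1.13237)  len=0.3328
  (v4,v9,v5) [--+] → (1.33373, 0.1904, 1.13237)–(0, 0.1904, 1.6418)  len=1.4277
  (v8,v6,v7) [--+] → (0, 0.1904, -1.6418)–(1.33373, 0.1904, -1.13237)  len=1.4277
  (v9,v8,v1) [--+] → (1.56908, 0.1904, -0.897025)–(1.56908, 0.1904, 0.897025)  len=1.7940

Chained into 1 loop(s):
  loop 1: 10 segments, perimeter = 10.6303
Total perimeter = 10.630


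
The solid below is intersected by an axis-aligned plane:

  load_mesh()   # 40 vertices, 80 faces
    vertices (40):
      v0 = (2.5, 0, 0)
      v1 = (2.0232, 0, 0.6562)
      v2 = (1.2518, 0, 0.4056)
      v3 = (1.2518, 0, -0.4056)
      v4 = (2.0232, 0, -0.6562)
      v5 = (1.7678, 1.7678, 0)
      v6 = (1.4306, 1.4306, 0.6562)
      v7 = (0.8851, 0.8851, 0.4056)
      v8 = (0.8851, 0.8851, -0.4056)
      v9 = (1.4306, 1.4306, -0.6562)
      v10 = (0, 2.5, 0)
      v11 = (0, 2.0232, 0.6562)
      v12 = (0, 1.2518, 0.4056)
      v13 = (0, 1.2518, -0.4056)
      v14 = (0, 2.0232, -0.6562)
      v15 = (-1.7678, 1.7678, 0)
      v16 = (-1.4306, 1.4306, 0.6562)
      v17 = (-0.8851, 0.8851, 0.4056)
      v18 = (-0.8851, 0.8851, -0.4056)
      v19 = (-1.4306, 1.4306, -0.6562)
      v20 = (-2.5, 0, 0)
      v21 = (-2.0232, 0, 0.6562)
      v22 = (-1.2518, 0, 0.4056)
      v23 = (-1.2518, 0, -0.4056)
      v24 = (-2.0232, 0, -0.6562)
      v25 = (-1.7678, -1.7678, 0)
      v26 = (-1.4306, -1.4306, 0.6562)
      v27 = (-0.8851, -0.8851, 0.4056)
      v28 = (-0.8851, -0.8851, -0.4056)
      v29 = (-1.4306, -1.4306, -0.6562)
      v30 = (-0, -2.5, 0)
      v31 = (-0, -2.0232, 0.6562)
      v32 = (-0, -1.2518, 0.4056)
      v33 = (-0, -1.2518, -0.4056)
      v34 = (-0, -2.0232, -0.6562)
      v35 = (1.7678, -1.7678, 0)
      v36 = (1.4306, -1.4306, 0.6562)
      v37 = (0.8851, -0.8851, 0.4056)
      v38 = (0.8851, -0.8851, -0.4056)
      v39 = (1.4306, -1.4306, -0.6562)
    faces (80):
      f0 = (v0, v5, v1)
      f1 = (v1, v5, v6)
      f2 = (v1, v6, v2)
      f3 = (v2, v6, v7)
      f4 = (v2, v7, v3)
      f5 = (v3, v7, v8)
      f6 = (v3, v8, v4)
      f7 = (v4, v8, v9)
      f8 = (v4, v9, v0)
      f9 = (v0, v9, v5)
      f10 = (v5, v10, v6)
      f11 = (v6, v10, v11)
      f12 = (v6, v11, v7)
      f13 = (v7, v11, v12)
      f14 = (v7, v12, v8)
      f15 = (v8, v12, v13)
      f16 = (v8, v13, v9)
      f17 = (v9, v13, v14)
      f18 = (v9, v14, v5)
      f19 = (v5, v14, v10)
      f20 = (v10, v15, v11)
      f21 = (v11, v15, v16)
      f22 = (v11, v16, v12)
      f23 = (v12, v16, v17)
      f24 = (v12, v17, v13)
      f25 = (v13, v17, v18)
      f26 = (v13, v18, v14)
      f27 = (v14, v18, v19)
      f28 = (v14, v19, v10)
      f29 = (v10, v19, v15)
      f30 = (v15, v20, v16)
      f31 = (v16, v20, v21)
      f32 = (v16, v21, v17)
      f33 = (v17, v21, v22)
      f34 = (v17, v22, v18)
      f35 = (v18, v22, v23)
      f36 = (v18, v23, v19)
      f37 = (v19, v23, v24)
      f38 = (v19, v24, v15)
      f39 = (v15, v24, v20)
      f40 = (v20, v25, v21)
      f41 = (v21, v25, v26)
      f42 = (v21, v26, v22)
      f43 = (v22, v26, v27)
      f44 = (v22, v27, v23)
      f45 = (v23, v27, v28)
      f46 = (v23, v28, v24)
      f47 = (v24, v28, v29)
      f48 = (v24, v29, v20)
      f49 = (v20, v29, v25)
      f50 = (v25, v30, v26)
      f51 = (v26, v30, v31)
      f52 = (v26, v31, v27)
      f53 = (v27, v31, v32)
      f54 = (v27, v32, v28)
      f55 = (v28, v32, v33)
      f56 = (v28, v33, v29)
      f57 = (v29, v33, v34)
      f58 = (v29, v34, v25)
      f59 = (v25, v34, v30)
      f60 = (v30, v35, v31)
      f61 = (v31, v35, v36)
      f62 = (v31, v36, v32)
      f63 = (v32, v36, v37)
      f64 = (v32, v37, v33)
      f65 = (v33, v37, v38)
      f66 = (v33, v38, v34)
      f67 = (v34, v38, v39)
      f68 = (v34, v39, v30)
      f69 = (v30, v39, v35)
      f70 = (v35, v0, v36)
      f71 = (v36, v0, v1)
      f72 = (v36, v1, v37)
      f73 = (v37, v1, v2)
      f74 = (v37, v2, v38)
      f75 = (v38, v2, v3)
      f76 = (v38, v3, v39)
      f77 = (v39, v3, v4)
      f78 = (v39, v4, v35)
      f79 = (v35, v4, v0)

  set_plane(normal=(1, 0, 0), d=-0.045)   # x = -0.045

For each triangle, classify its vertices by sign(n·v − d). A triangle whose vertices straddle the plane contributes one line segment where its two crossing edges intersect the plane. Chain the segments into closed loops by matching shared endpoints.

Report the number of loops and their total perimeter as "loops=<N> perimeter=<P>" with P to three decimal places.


Straddling triangles (20 of 80):
  (v10,v15,v11) [+-+] → (-0.045, 2.48136, 0)–(-0.045, 2.0167, 0.639496)  len=0.7905
  (v11,v15,v16) [+--] → (-0.045, 2.0167, 0.639496)–(-0.045, 2.00456, 0.6562)  len=0.0206
  (v11,v16,v12) [+-+] → (-0.045, 2.00456, 0.6562)–(-0.045, 1.25742, 0.413483)  len=0.7856
  (v12,v16,v17) [+--] → (-0.045, 1.25742, 0.413483)–(-0.045, 1.23316, 0.4056)  len=0.0255
  (v12,v17,v13) [+-+] → (-0.045, 1.23316, 0.4056)–(-0.045, 1.23316, -0.364357)  len=0.7700
  (v13,v17,v18) [+--] → (-0.045, 1.23316, -0.364357)–(-0.045, 1.23316, -0.4056)  len=0.0412
  (v13,v18,v14) [+-+] → (-0.045, 1.23316, -0.4056)–(-0.045, 1.96534, -0.643459)  len=0.7698
  (v14,v18,v19) [+--] → (-0.045, 1.96534, -0.643459)–(-0.045, 2.00456, -0.6562)  len=0.0412
  (v14,v19,v10) [+-+] → (-0.045, 2.00456, -0.6562)–(-0.045, 2.46636, -0.020641)  len=0.7856
  (v10,v19,v15) [+--] → (-0.045, 2.46636, -0.020641)–(-0.045, 2.48136, 0)  len=0.0255
  (v25,v30,v26) [-+-] → (-0.045, -2.48136, 0)–(-0.045, -2.46636, 0.020641)  len=0.0255
  (v26,v30,v31) [-++] → (-0.045, -2.46636, 0.020641)–(-0.045, -2.00456, 0.6562)  len=0.7856
  (v26,v31,v27) [-+-] → (-0.045, -2.00456, 0.6562)–(-0.045, -1.96534, 0.643459)  len=0.0412
  (v27,v31,v32) [-++] → (-0.045, -1.96534, 0.643459)–(-0.045, -1.23316, 0.4056)  len=0.7698
  (v27,v32,v28) [-+-] → (-0.045, -1.23316, 0.4056)–(-0.045, -1.23316, 0.364357)  len=0.0412
  (v28,v32,v33) [-++] → (-0.045, -1.23316, 0.364357)–(-0.045, -1.23316, -0.4056)  len=0.7700
  (v28,v33,v29) [-+-] → (-0.045, -1.23316, -0.4056)–(-0.045, -1.25742, -0.413483)  len=0.0255
  (v29,v33,v34) [-++] → (-0.045, -1.25742, -0.413483)–(-0.045, -2.00456, -0.6562)  len=0.7856
  (v29,v34,v25) [-+-] → (-0.045, -2.00456, -0.6562)–(-0.045, -2.0167, -0.639496)  len=0.0206
  (v25,v34,v30) [-++] → (-0.045, -2.0167, -0.639496)–(-0.045, -2.48136, 0)  len=0.7905

Chained into 2 loop(s):
  loop 1: 10 segments, perimeter = 4.0556
  loop 2: 10 segments, perimeter = 4.0556
Total perimeter = 8.111

loops=2 perimeter=8.111


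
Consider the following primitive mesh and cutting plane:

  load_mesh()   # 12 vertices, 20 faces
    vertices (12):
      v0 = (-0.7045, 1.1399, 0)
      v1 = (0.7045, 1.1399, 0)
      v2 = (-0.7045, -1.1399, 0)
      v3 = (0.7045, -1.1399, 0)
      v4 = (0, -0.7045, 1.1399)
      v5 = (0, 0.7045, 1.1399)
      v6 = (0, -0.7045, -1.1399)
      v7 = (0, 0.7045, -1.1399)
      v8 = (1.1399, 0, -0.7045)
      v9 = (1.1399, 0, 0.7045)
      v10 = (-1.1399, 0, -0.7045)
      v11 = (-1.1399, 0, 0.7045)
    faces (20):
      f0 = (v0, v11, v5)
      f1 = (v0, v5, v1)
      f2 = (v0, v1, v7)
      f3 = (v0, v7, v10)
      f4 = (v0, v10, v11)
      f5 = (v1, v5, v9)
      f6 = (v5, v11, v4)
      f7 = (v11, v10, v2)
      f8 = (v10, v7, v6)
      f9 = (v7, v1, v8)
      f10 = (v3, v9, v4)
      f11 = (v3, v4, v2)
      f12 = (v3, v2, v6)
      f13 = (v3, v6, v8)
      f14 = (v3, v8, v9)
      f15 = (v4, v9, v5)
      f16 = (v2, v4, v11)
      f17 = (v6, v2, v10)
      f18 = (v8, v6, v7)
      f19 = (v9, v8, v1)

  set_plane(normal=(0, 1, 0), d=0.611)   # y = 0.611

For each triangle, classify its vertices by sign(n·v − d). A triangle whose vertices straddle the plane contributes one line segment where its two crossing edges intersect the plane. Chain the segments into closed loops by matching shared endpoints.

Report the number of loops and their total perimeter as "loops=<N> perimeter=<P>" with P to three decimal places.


loops=1 perimeter=6.228

Straddling triangles (10 of 20):
  (v0,v11,v5) [+-+] → (-0.90652, 0.611, 0.32688)–(-0.151286, 0.611, 1.08211)  len=1.0681
  (v0,v7,v10) [++-] → (-0.151286, 0.611, -1.08211)–(-0.90652, 0.611, -0.32688)  len=1.0681
  (v0,v10,v11) [+--] → (-0.90652, 0.611, -0.32688)–(-0.90652, 0.611, 0.32688)  len=0.6538
  (v1,v5,v9) [++-] → (0.151286, 0.611, 1.08211)–(0.90652, 0.611, 0.32688)  len=1.0681
  (v5,v11,v4) [+--] → (-0.151286, 0.611, 1.08211)–(0, 0.611, 1.1399)  len=0.1619
  (v10,v7,v6) [-+-] → (-0.151286, 0.611, -1.08211)–(0, 0.611, -1.1399)  len=0.1619
  (v7,v1,v8) [++-] → (0.90652, 0.611, -0.32688)–(0.151286, 0.611, -1.08211)  len=1.0681
  (v4,v9,v5) [--+] → (0.151286, 0.611, 1.08211)–(0, 0.611, 1.1399)  len=0.1619
  (v8,v6,v7) [--+] → (0, 0.611, -1.1399)–(0.151286, 0.611, -1.08211)  len=0.1619
  (v9,v8,v1) [--+] → (0.90652, 0.611, -0.32688)–(0.90652, 0.611, 0.32688)  len=0.6538

Chained into 1 loop(s):
  loop 1: 10 segments, perimeter = 6.2276
Total perimeter = 6.228


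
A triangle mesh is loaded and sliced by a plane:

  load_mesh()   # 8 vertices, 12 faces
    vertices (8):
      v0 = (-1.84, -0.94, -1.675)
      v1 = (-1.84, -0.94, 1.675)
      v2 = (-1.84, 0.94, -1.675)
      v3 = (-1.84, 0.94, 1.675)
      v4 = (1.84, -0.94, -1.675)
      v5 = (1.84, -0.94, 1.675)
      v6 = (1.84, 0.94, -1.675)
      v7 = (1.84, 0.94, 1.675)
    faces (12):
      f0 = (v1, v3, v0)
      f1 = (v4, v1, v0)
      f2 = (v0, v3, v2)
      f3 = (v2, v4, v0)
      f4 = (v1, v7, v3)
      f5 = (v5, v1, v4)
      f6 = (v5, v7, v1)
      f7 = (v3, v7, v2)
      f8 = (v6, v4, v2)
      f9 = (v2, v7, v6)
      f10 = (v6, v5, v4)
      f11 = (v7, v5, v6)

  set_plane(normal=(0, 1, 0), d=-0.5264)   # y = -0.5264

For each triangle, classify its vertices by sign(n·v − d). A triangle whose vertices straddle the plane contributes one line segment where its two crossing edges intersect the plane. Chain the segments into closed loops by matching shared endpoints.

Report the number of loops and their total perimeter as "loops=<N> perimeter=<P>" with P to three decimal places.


Straddling triangles (8 of 12):
  (v1,v3,v0) [-+-] → (-1.84, -0.5264, 1.675)–(-1.84, -0.5264, -0.938)  len=2.6130
  (v0,v3,v2) [-++] → (-1.84, -0.5264, -0.938)–(-1.84, -0.5264, -1.675)  len=0.7370
  (v2,v4,v0) [+--] → (1.0304, -0.5264, -1.675)–(-1.84, -0.5264, -1.675)  len=2.8704
  (v1,v7,v3) [-++] → (-1.0304, -0.5264, 1.675)–(-1.84, -0.5264, 1.675)  len=0.8096
  (v5,v7,v1) [-+-] → (1.84, -0.5264, 1.675)–(-1.0304, -0.5264, 1.675)  len=2.8704
  (v6,v4,v2) [+-+] → (1.84, -0.5264, -1.675)–(1.0304, -0.5264, -1.675)  len=0.8096
  (v6,v5,v4) [+--] → (1.84, -0.5264, 0.938)–(1.84, -0.5264, -1.675)  len=2.6130
  (v7,v5,v6) [+-+] → (1.84, -0.5264, 1.675)–(1.84, -0.5264, 0.938)  len=0.7370

Chained into 1 loop(s):
  loop 1: 8 segments, perimeter = 14.0600
Total perimeter = 14.060

loops=1 perimeter=14.060


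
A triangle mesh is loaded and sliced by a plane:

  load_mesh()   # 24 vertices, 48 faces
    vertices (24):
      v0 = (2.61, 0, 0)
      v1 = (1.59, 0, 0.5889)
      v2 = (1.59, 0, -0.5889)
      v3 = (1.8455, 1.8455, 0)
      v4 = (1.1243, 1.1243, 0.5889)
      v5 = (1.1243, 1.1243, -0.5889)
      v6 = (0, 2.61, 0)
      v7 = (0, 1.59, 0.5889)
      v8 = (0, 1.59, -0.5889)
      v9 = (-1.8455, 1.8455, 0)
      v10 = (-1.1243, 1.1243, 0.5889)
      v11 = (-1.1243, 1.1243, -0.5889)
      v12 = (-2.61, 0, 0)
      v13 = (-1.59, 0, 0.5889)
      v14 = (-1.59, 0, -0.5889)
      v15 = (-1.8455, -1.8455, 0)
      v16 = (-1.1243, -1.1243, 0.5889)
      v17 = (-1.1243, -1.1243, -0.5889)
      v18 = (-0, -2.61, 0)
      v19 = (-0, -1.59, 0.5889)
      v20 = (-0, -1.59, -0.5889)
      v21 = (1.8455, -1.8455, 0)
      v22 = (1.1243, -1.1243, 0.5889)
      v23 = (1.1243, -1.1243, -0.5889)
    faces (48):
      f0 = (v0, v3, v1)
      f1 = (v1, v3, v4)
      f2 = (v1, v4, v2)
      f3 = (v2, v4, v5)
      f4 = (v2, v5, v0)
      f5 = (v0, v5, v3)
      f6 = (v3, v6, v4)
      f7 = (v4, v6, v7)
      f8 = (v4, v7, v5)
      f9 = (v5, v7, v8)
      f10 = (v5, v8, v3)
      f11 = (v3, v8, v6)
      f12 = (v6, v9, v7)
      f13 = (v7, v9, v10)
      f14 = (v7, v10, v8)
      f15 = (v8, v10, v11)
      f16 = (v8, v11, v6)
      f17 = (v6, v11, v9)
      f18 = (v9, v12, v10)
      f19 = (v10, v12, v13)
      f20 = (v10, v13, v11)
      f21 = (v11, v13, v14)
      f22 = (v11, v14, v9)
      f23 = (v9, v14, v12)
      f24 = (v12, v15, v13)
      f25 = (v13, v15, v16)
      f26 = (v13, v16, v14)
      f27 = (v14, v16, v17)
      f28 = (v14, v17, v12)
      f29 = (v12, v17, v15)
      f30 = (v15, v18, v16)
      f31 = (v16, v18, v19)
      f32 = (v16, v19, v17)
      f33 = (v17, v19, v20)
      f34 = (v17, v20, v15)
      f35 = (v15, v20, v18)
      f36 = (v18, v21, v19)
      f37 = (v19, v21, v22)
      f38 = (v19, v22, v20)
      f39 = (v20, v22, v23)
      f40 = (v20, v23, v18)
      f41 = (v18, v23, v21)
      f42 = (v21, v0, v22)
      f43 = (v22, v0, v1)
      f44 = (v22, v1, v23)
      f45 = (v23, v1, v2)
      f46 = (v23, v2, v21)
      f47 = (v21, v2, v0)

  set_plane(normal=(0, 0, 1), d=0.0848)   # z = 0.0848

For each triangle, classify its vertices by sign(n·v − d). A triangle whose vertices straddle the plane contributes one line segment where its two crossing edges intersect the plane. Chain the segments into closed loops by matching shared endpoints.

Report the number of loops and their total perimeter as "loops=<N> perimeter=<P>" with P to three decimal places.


Straddling triangles (32 of 48):
  (v0,v3,v1) [--+] → (1.80871, 1.57975, 0.0848)–(2.46312, 0, 0.0848)  len=1.7099
  (v1,v3,v4) [+-+] → (1.80871, 1.57975, 0.0848)–(1.74165, 1.74165, 0.0848)  len=0.1752
  (v1,v4,v2) [++-] → (1.32362, 0.643098, 0.0848)–(1.59, 0, 0.0848)  len=0.6961
  (v2,v4,v5) [-+-] → (1.32362, 0.643098, 0.0848)–(1.1243, 1.1243, 0.0848)  len=0.5208
  (v3,v6,v4) [--+] → (0.161896, 2.39606, 0.0848)–(1.74165, 1.74165, 0.0848)  len=1.7099
  (v4,v6,v7) [+-+] → (0.161896, 2.39606, 0.0848)–(0, 2.46312, 0.0848)  len=0.1752
  (v4,v7,v5) [++-] → (0.481202, 1.39068, 0.0848)–(1.1243, 1.1243, 0.0848)  len=0.6961
  (v5,v7,v8) [-+-] → (0.481202, 1.39068, 0.0848)–(0, 1.59, 0.0848)  len=0.5208
  (v6,v9,v7) [--+] → (-1.57975, 1.80871, 0.0848)–(0, 2.46312, 0.0848)  len=1.7099
  (v7,v9,v10) [+-+] → (-1.57975, 1.80871, 0.0848)–(-1.74165, 1.74165, 0.0848)  len=0.1752
  (v7,v10,v8) [++-] → (-0.643098, 1.32362, 0.0848)–(0, 1.59, 0.0848)  len=0.6961
  (v8,v10,v11) [-+-] → (-0.643098, 1.32362, 0.0848)–(-1.1243, 1.1243, 0.0848)  len=0.5208
  (v9,v12,v10) [--+] → (-2.39606, 0.161896, 0.0848)–(-1.74165, 1.74165, 0.0848)  len=1.7099
  (v10,v12,v13) [+-+] → (-2.39606, 0.161896, 0.0848)–(-2.46312, 0, 0.0848)  len=0.1752
  (v10,v13,v11) [++-] → (-1.39068, 0.481202, 0.0848)–(-1.1243, 1.1243, 0.0848)  len=0.6961
  (v11,v13,v14) [-+-] → (-1.39068, 0.481202, 0.0848)–(-1.59, 0, 0.0848)  len=0.5208
  (v12,v15,v13) [--+] → (-1.80871, -1.57975, 0.0848)–(-2.46312, 0, 0.0848)  len=1.7099
  (v13,v15,v16) [+-+] → (-1.80871, -1.57975, 0.0848)–(-1.74165, -1.74165, 0.0848)  len=0.1752
  (v13,v16,v14) [++-] → (-1.32362, -0.643098, 0.0848)–(-1.59, 0, 0.0848)  len=0.6961
  (v14,v16,v17) [-+-] → (-1.32362, -0.643098, 0.0848)–(-1.1243, -1.1243, 0.0848)  len=0.5208
  (v15,v18,v16) [--+] → (-0.161896, -2.39606, 0.0848)–(-1.74165, -1.74165, 0.0848)  len=1.7099
  (v16,v18,v19) [+-+] → (-0.161896, -2.39606, 0.0848)–(0, -2.46312, 0.0848)  len=0.1752
  (v16,v19,v17) [++-] → (-0.481202, -1.39068, 0.0848)–(-1.1243, -1.1243, 0.0848)  len=0.6961
  (v17,v19,v20) [-+-] → (-0.481202, -1.39068, 0.0848)–(0, -1.59, 0.0848)  len=0.5208
  (v18,v21,v19) [--+] → (1.57975, -1.80871, 0.0848)–(0, -2.46312, 0.0848)  len=1.7099
  (v19,v21,v22) [+-+] → (1.57975, -1.80871, 0.0848)–(1.74165, -1.74165, 0.0848)  len=0.1752
  (v19,v22,v20) [++-] → (0.643098, -1.32362, 0.0848)–(0, -1.59, 0.0848)  len=0.6961
  (v20,v22,v23) [-+-] → (0.643098, -1.32362, 0.0848)–(1.1243, -1.1243, 0.0848)  len=0.5208
  (v21,v0,v22) [--+] → (2.39606, -0.161896, 0.0848)–(1.74165, -1.74165, 0.0848)  len=1.7099
  (v22,v0,v1) [+-+] → (2.39606, -0.161896, 0.0848)–(2.46312, 0, 0.0848)  len=0.1752
  (v22,v1,v23) [++-] → (1.39068, -0.481202, 0.0848)–(1.1243, -1.1243, 0.0848)  len=0.6961
  (v23,v1,v2) [-+-] → (1.39068, -0.481202, 0.0848)–(1.59, 0, 0.0848)  len=0.5208

Chained into 2 loop(s):
  loop 1: 16 segments, perimeter = 15.0814
  loop 2: 16 segments, perimeter = 9.7355
Total perimeter = 24.817

loops=2 perimeter=24.817


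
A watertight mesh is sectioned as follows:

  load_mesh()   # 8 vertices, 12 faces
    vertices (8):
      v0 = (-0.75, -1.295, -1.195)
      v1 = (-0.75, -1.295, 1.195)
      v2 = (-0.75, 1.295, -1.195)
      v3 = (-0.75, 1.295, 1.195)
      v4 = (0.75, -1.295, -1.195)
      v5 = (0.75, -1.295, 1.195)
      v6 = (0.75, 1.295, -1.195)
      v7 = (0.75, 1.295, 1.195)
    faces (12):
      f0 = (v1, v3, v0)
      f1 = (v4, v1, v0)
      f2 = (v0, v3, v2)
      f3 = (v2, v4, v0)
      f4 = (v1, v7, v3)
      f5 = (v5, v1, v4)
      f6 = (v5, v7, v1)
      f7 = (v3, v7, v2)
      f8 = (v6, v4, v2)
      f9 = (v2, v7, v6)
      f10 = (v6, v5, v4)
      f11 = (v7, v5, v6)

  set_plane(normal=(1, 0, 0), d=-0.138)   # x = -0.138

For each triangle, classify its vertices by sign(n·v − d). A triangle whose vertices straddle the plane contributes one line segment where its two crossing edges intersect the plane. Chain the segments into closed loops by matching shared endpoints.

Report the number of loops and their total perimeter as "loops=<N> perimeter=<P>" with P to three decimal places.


Straddling triangles (8 of 12):
  (v4,v1,v0) [+--] → (-0.138, -1.295, 0.21988)–(-0.138, -1.295, -1.195)  len=1.4149
  (v2,v4,v0) [-+-] → (-0.138, 0.23828, -1.195)–(-0.138, -1.295, -1.195)  len=1.5333
  (v1,v7,v3) [-+-] → (-0.138, -0.23828, 1.195)–(-0.138, 1.295, 1.195)  len=1.5333
  (v5,v1,v4) [+-+] → (-0.138, -1.295, 1.195)–(-0.138, -1.295, 0.21988)  len=0.9751
  (v5,v7,v1) [++-] → (-0.138, -0.23828, 1.195)–(-0.138, -1.295, 1.195)  len=1.0567
  (v3,v7,v2) [-+-] → (-0.138, 1.295, 1.195)–(-0.138, 1.295, -0.21988)  len=1.4149
  (v6,v4,v2) [++-] → (-0.138, 0.23828, -1.195)–(-0.138, 1.295, -1.195)  len=1.0567
  (v2,v7,v6) [-++] → (-0.138, 1.295, -0.21988)–(-0.138, 1.295, -1.195)  len=0.9751

Chained into 1 loop(s):
  loop 1: 8 segments, perimeter = 9.9600
Total perimeter = 9.960

loops=1 perimeter=9.960


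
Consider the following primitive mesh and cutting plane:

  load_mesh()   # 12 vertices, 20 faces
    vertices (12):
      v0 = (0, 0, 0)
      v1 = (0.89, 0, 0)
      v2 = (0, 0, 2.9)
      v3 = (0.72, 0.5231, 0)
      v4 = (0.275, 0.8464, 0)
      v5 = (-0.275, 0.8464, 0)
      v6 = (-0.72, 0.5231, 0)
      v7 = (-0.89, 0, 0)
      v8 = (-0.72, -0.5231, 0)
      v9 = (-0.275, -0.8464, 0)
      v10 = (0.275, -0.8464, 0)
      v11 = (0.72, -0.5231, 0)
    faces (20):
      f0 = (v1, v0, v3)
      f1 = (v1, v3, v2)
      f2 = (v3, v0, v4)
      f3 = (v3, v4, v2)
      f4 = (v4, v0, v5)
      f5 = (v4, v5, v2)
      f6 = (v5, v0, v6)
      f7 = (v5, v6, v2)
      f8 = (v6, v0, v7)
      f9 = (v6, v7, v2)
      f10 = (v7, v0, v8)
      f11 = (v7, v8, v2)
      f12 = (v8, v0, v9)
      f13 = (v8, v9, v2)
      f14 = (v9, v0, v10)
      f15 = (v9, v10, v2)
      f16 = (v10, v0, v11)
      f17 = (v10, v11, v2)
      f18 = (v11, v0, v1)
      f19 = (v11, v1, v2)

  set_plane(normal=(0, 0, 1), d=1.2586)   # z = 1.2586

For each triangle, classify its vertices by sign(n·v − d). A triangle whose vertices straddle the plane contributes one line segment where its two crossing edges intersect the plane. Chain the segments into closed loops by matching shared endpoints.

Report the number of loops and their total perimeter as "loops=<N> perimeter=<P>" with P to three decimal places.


loops=1 perimeter=3.113

Straddling triangles (10 of 20):
  (v1,v3,v2) [--+] → (0.40752, 0.296075, 1.2586)–(0.50374, 0, 1.2586)  len=0.3113
  (v3,v4,v2) [--+] → (0.15565, 0.479062, 1.2586)–(0.40752, 0.296075, 1.2586)  len=0.3113
  (v4,v5,v2) [--+] → (-0.15565, 0.479062, 1.2586)–(0.15565, 0.479062, 1.2586)  len=0.3113
  (v5,v6,v2) [--+] → (-0.40752, 0.296075, 1.2586)–(-0.15565, 0.479062, 1.2586)  len=0.3113
  (v6,v7,v2) [--+] → (-0.50374, 0, 1.2586)–(-0.40752, 0.296075, 1.2586)  len=0.3113
  (v7,v8,v2) [--+] → (-0.40752, -0.296075, 1.2586)–(-0.50374, 0, 1.2586)  len=0.3113
  (v8,v9,v2) [--+] → (-0.15565, -0.479062, 1.2586)–(-0.40752, -0.296075, 1.2586)  len=0.3113
  (v9,v10,v2) [--+] → (0.15565, -0.479062, 1.2586)–(-0.15565, -0.479062, 1.2586)  len=0.3113
  (v10,v11,v2) [--+] → (0.40752, -0.296075, 1.2586)–(0.15565, -0.479062, 1.2586)  len=0.3113
  (v11,v1,v2) [--+] → (0.50374, 0, 1.2586)–(0.40752, -0.296075, 1.2586)  len=0.3113

Chained into 1 loop(s):
  loop 1: 10 segments, perimeter = 3.1132
Total perimeter = 3.113


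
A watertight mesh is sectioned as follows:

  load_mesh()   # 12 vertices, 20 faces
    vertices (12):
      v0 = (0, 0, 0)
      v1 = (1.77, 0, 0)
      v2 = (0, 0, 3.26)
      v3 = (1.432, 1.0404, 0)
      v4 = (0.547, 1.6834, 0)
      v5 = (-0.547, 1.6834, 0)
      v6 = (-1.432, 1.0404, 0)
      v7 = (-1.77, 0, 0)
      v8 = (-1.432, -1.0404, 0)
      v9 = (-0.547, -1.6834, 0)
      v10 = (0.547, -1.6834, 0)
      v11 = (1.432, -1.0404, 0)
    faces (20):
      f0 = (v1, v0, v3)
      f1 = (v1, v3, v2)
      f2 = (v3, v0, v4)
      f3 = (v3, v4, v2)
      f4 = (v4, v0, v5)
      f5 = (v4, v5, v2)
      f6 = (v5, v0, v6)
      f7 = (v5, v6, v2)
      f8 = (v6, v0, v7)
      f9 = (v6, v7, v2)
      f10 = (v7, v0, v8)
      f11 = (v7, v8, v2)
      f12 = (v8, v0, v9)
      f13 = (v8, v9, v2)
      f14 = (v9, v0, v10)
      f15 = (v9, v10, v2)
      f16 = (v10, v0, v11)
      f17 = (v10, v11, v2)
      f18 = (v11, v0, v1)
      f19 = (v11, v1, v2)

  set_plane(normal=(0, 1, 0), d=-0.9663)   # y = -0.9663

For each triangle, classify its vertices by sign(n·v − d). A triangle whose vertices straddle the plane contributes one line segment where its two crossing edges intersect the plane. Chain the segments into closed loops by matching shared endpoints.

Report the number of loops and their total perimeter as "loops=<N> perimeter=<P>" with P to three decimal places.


loops=1 perimeter=7.147

Straddling triangles (10 of 20):
  (v7,v0,v8) [++-] → (-1.33001, -0.9663, 0)–(-1.45607, -0.9663, 0)  len=0.1261
  (v7,v8,v2) [+-+] → (-1.45607, -0.9663, 0)–(-1.33001, -0.9663, 0.232186)  len=0.2642
  (v8,v0,v9) [-+-] → (-1.33001, -0.9663, 0)–(-0.313987, -0.9663, 0)  len=1.0160
  (v8,v9,v2) [--+] → (-0.313987, -0.9663, 1.38871)–(-1.33001, -0.9663, 0.232186)  len=1.5394
  (v9,v0,v10) [-+-] → (-0.313987, -0.9663, 0)–(0.313987, -0.9663, 0)  len=0.6280
  (v9,v10,v2) [--+] → (0.313987, -0.9663, 1.38871)–(-0.313987, -0.9663, 1.38871)  len=0.6280
  (v10,v0,v11) [-+-] → (0.313987, -0.9663, 0)–(1.33001, -0.9663, 0)  len=1.0160
  (v10,v11,v2) [--+] → (1.33001, -0.9663, 0.232186)–(0.313987, -0.9663, 1.38871)  len=1.5394
  (v11,v0,v1) [-++] → (1.33001, -0.9663, 0)–(1.45607, -0.9663, 0)  len=0.1261
  (v11,v1,v2) [-++] → (1.45607, -0.9663, 0)–(1.33001, -0.9663, 0.232186)  len=0.2642

Chained into 1 loop(s):
  loop 1: 10 segments, perimeter = 7.1474
Total perimeter = 7.147


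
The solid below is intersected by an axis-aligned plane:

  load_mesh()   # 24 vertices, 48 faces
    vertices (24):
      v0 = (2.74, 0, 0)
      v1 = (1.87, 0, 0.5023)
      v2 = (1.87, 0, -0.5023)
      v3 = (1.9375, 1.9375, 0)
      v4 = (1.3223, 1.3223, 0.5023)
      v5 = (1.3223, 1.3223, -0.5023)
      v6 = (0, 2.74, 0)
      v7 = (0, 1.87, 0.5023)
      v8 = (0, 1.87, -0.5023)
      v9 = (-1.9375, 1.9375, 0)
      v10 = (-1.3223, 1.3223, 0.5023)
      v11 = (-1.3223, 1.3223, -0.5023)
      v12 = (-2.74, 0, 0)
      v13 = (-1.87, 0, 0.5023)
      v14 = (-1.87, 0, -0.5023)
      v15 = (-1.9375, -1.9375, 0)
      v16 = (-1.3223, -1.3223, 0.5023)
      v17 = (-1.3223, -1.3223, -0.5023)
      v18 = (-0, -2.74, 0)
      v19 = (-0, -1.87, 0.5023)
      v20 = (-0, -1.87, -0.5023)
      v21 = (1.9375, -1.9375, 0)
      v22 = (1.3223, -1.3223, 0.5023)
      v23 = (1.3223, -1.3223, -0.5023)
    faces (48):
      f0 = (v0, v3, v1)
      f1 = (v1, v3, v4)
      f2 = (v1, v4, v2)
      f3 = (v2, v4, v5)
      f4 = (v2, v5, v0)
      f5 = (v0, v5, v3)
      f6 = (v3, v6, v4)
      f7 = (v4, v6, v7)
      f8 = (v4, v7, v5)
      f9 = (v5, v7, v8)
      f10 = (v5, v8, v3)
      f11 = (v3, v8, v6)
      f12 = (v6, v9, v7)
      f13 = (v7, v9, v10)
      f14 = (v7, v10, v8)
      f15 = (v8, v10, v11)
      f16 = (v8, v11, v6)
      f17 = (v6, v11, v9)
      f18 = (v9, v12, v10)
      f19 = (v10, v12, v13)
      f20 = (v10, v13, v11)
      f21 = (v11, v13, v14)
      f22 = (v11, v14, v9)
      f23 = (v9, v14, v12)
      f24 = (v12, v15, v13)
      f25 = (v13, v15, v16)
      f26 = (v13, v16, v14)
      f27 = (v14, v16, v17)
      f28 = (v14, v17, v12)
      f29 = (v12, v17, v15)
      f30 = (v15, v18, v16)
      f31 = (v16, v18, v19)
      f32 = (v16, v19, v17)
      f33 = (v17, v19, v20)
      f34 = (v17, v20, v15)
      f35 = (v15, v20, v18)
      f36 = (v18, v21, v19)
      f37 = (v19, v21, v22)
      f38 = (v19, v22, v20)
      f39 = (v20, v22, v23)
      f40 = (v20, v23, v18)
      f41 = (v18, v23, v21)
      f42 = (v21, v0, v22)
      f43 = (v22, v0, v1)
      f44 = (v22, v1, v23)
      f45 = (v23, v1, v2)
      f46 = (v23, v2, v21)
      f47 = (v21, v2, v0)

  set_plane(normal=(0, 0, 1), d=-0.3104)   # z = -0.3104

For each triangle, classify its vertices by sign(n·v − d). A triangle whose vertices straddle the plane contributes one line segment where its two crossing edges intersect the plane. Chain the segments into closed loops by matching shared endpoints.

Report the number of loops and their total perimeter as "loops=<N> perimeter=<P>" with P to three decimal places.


Straddling triangles (32 of 48):
  (v1,v4,v2) [++-] → (1.76538, 0.252587, -0.3104)–(1.87, 0, -0.3104)  len=0.2734
  (v2,v4,v5) [-+-] → (1.76538, 0.252587, -0.3104)–(1.3223, 1.3223, -0.3104)  len=1.1578
  (v2,v5,v0) [--+] → (1.86392, 0.817125, -0.3104)–(2.20238, 0, -0.3104)  len=0.8844
  (v0,v5,v3) [+-+] → (1.86392, 0.817125, -0.3104)–(1.55733, 1.55733, -0.3104)  len=0.8012
  (v4,v7,v5) [++-] → (1.06971, 1.42692, -0.3104)–(1.3223, 1.3223, -0.3104)  len=0.2734
  (v5,v7,v8) [-+-] → (1.06971, 1.42692, -0.3104)–(0, 1.87, -0.3104)  len=1.1578
  (v5,v8,v3) [--+] → (0.740208, 1.89579, -0.3104)–(1.55733, 1.55733, -0.3104)  len=0.8844
  (v3,v8,v6) [+-+] → (0.740208, 1.89579, -0.3104)–(0, 2.20238, -0.3104)  len=0.8012
  (v7,v10,v8) [++-] → (-0.252587, 1.76538, -0.3104)–(0, 1.87, -0.3104)  len=0.2734
  (v8,v10,v11) [-+-] → (-0.252587, 1.76538, -0.3104)–(-1.3223, 1.3223, -0.3104)  len=1.1578
  (v8,v11,v6) [--+] → (-0.817125, 1.86392, -0.3104)–(0, 2.20238, -0.3104)  len=0.8844
  (v6,v11,v9) [+-+] → (-0.817125, 1.86392, -0.3104)–(-1.55733, 1.55733, -0.3104)  len=0.8012
  (v10,v13,v11) [++-] → (-1.42692, 1.06971, -0.3104)–(-1.3223, 1.3223, -0.3104)  len=0.2734
  (v11,v13,v14) [-+-] → (-1.42692, 1.06971, -0.3104)–(-1.87, 0, -0.3104)  len=1.1578
  (v11,v14,v9) [--+] → (-1.89579, 0.740208, -0.3104)–(-1.55733, 1.55733, -0.3104)  len=0.8844
  (v9,v14,v12) [+-+] → (-1.89579, 0.740208, -0.3104)–(-2.20238, 0, -0.3104)  len=0.8012
  (v13,v16,v14) [++-] → (-1.76538, -0.252587, -0.3104)–(-1.87, 0, -0.3104)  len=0.2734
  (v14,v16,v17) [-+-] → (-1.76538, -0.252587, -0.3104)–(-1.3223, -1.3223, -0.3104)  len=1.1578
  (v14,v17,v12) [--+] → (-1.86392, -0.817125, -0.3104)–(-2.20238, 0, -0.3104)  len=0.8844
  (v12,v17,v15) [+-+] → (-1.86392, -0.817125, -0.3104)–(-1.55733, -1.55733, -0.3104)  len=0.8012
  (v16,v19,v17) [++-] → (-1.06971, -1.42692, -0.3104)–(-1.3223, -1.3223, -0.3104)  len=0.2734
  (v17,v19,v20) [-+-] → (-1.06971, -1.42692, -0.3104)–(0, -1.87, -0.3104)  len=1.1578
  (v17,v20,v15) [--+] → (-0.740208, -1.89579, -0.3104)–(-1.55733, -1.55733, -0.3104)  len=0.8844
  (v15,v20,v18) [+-+] → (-0.740208, -1.89579, -0.3104)–(0, -2.20238, -0.3104)  len=0.8012
  (v19,v22,v20) [++-] → (0.252587, -1.76538, -0.3104)–(0, -1.87, -0.3104)  len=0.2734
  (v20,v22,v23) [-+-] → (0.252587, -1.76538, -0.3104)–(1.3223, -1.3223, -0.3104)  len=1.1578
  (v20,v23,v18) [--+] → (0.817125, -1.86392, -0.3104)–(0, -2.20238, -0.3104)  len=0.8844
  (v18,v23,v21) [+-+] → (0.817125, -1.86392, -0.3104)–(1.55733, -1.55733, -0.3104)  len=0.8012
  (v22,v1,v23) [++-] → (1.42692, -1.06971, -0.3104)–(1.3223, -1.3223, -0.3104)  len=0.2734
  (v23,v1,v2) [-+-] → (1.42692, -1.06971, -0.3104)–(1.87, 0, -0.3104)  len=1.1578
  (v23,v2,v21) [--+] → (1.89579, -0.740208, -0.3104)–(1.55733, -1.55733, -0.3104)  len=0.8844
  (v21,v2,v0) [+-+] → (1.89579, -0.740208, -0.3104)–(2.20238, 0, -0.3104)  len=0.8012

Chained into 2 loop(s):
  loop 1: 16 segments, perimeter = 11.4499
  loop 2: 16 segments, perimeter = 13.4851
Total perimeter = 24.935

loops=2 perimeter=24.935
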